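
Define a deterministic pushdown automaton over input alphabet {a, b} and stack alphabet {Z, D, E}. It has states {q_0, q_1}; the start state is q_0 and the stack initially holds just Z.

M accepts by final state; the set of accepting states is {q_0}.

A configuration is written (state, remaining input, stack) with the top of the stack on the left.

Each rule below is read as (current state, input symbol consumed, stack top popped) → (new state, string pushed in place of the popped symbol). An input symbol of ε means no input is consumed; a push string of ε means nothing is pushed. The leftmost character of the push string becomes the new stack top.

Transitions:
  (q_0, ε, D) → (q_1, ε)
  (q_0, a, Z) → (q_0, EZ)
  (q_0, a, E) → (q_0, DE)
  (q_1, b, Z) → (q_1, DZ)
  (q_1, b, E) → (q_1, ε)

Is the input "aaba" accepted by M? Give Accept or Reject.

Reject

(q_0, aaba, Z)
  read a, top Z: go to q_0, push EZ → (q_0, aba, EZ)
  read a, top E: go to q_0, push DE → (q_0, ba, DEZ)
  ε-move, top D: go to q_1, push ε → (q_1, ba, EZ)
  read b, top E: go to q_1, push ε → (q_1, a, Z)
No transition applies at (q_1, a, Z); input not fully consumed.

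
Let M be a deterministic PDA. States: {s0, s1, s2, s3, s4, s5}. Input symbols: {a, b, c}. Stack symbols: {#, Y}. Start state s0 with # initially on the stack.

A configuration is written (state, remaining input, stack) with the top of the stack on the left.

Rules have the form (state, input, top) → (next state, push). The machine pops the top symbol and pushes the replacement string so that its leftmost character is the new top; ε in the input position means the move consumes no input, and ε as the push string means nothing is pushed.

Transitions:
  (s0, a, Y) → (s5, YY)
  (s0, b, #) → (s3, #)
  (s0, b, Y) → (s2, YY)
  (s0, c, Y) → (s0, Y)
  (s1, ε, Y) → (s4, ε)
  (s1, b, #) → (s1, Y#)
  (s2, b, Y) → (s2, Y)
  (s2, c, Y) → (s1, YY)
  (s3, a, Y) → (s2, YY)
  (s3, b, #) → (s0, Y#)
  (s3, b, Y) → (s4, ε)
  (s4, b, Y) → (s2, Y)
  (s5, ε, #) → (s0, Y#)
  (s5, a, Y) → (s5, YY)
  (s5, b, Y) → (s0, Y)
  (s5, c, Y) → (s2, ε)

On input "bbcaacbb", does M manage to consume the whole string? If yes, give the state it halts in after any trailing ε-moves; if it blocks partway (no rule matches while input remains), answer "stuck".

s2

(s0, bbcaacbb, #)
  read b, top #: go to s3, push # → (s3, bcaacbb, #)
  read b, top #: go to s0, push Y# → (s0, caacbb, Y#)
  read c, top Y: go to s0, push Y → (s0, aacbb, Y#)
  read a, top Y: go to s5, push YY → (s5, acbb, YY#)
  read a, top Y: go to s5, push YY → (s5, cbb, YYY#)
  read c, top Y: go to s2, push ε → (s2, bb, YY#)
  read b, top Y: go to s2, push Y → (s2, b, YY#)
  read b, top Y: go to s2, push Y → (s2, ε, YY#)
All input consumed; M is in state s2.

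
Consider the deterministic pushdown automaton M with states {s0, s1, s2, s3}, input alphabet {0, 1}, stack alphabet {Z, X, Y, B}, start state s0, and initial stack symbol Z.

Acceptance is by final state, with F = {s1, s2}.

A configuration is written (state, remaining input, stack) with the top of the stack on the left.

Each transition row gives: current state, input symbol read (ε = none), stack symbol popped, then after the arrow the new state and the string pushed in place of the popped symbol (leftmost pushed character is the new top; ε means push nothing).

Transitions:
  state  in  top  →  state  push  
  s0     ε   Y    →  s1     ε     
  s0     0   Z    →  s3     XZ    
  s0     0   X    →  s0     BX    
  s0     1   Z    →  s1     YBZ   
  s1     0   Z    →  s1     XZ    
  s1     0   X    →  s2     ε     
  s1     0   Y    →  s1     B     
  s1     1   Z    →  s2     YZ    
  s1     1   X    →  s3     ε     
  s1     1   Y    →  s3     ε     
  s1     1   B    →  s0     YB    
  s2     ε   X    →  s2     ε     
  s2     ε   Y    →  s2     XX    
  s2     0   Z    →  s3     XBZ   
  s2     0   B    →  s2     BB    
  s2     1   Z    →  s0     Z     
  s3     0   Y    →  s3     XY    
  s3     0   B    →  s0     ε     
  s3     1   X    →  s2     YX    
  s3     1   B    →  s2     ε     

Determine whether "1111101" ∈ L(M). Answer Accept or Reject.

Accept

(s0, 1111101, Z)
  read 1, top Z: go to s1, push YBZ → (s1, 111101, YBZ)
  read 1, top Y: go to s3, push ε → (s3, 11101, BZ)
  read 1, top B: go to s2, push ε → (s2, 1101, Z)
  read 1, top Z: go to s0, push Z → (s0, 101, Z)
  read 1, top Z: go to s1, push YBZ → (s1, 01, YBZ)
  read 0, top Y: go to s1, push B → (s1, 1, BBZ)
  read 1, top B: go to s0, push YB → (s0, ε, YBBZ)
  ε-move, top Y: go to s1, push ε → (s1, ε, BBZ)
All input consumed; state s1 ∈ F.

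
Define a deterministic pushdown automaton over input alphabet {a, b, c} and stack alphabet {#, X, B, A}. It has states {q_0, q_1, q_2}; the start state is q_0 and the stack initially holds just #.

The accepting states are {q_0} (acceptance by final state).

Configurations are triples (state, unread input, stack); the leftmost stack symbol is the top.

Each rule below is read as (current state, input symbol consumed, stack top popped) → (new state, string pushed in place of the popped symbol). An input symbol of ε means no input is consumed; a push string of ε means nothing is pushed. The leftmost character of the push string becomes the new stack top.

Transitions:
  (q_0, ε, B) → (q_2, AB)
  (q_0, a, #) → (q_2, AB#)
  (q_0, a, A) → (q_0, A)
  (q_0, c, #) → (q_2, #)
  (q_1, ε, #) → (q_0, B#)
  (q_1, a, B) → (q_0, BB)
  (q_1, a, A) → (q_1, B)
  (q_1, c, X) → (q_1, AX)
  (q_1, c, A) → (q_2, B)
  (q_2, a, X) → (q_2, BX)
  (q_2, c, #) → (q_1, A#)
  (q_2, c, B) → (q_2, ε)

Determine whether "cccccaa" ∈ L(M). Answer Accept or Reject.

Accept

(q_0, cccccaa, #)
  read c, top #: go to q_2, push # → (q_2, ccccaa, #)
  read c, top #: go to q_1, push A# → (q_1, cccaa, A#)
  read c, top A: go to q_2, push B → (q_2, ccaa, B#)
  read c, top B: go to q_2, push ε → (q_2, caa, #)
  read c, top #: go to q_1, push A# → (q_1, aa, A#)
  read a, top A: go to q_1, push B → (q_1, a, B#)
  read a, top B: go to q_0, push BB → (q_0, ε, BB#)
All input consumed; state q_0 ∈ F.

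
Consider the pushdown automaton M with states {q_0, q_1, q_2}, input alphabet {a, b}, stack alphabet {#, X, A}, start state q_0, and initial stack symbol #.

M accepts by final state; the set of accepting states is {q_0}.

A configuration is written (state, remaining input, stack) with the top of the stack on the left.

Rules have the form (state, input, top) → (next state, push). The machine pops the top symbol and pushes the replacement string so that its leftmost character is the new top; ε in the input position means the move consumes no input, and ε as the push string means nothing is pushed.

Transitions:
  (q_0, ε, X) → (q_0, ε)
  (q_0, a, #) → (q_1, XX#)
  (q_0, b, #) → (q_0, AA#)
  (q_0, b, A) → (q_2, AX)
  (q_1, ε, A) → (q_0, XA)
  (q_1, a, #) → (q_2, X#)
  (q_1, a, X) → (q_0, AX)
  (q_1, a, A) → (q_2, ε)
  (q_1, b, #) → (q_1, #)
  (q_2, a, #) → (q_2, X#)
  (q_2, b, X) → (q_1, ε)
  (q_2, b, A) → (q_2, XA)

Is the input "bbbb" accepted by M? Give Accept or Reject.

One accepting computation: (q_0, bbbb, #) ⊢ (q_0, bbb, AA#) ⊢ (q_2, bb, AXA#) ⊢ (q_2, b, XAXA#) ⊢ (q_1, ε, AXA#) ⊢ (q_0, ε, XAXA#)
All input consumed and state q_0 ∈ F.

Accept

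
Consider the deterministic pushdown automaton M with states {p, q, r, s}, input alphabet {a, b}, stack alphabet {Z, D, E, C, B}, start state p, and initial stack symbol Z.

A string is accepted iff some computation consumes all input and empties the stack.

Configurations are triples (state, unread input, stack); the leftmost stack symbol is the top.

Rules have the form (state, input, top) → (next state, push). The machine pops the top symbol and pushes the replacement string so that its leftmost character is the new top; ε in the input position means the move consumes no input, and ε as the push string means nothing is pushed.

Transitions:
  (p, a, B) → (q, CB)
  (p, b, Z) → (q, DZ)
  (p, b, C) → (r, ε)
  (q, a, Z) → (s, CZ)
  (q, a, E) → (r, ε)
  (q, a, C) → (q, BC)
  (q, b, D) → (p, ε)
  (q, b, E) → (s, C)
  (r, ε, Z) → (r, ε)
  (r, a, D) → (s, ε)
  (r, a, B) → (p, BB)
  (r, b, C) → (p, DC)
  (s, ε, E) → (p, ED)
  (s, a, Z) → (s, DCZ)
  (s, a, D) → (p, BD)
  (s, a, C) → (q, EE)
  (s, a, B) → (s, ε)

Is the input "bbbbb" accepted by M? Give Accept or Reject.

Reject

(p, bbbbb, Z) ⊢ (q, bbbb, DZ) ⊢ (p, bbb, Z) ⊢ (q, bb, DZ) ⊢ (p, b, Z) ⊢ (q, ε, DZ)
All input consumed; stack is DZ, not empty, and no further ε-move applies.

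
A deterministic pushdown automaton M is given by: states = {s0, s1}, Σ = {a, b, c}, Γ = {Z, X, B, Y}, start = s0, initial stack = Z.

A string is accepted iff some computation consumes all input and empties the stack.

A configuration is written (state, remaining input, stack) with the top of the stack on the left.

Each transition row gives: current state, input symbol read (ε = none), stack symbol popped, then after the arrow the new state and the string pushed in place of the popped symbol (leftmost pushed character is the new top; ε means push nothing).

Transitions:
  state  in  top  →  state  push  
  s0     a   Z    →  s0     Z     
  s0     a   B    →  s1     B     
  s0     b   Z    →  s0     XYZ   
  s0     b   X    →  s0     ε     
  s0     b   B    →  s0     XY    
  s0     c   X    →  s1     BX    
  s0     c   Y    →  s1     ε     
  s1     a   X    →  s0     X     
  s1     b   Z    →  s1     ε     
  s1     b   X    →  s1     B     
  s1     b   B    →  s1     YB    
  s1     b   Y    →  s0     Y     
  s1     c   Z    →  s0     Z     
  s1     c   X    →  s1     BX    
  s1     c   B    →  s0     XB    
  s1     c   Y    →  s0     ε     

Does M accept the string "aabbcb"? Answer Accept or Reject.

Accept

(s0, aabbcb, Z)
  read a, top Z: go to s0, push Z → (s0, abbcb, Z)
  read a, top Z: go to s0, push Z → (s0, bbcb, Z)
  read b, top Z: go to s0, push XYZ → (s0, bcb, XYZ)
  read b, top X: go to s0, push ε → (s0, cb, YZ)
  read c, top Y: go to s1, push ε → (s1, b, Z)
  read b, top Z: go to s1, push ε → (s1, ε, ε)
All input consumed and the stack is empty.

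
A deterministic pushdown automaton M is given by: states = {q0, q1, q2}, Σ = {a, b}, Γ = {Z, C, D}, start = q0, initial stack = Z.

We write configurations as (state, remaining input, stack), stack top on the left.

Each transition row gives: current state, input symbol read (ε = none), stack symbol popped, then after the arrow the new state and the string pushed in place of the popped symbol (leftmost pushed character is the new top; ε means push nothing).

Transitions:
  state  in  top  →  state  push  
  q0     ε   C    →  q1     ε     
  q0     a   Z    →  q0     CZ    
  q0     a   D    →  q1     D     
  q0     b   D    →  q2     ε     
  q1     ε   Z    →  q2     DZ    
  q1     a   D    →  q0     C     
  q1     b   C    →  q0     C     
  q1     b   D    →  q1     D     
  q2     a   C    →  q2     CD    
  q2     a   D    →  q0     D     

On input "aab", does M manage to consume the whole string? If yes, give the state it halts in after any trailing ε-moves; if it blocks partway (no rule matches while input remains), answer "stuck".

(q0, aab, Z)
  read a, top Z: go to q0, push CZ → (q0, ab, CZ)
  ε-move, top C: go to q1, push ε → (q1, ab, Z)
  ε-move, top Z: go to q2, push DZ → (q2, ab, DZ)
  read a, top D: go to q0, push D → (q0, b, DZ)
  read b, top D: go to q2, push ε → (q2, ε, Z)
All input consumed; M is in state q2.

q2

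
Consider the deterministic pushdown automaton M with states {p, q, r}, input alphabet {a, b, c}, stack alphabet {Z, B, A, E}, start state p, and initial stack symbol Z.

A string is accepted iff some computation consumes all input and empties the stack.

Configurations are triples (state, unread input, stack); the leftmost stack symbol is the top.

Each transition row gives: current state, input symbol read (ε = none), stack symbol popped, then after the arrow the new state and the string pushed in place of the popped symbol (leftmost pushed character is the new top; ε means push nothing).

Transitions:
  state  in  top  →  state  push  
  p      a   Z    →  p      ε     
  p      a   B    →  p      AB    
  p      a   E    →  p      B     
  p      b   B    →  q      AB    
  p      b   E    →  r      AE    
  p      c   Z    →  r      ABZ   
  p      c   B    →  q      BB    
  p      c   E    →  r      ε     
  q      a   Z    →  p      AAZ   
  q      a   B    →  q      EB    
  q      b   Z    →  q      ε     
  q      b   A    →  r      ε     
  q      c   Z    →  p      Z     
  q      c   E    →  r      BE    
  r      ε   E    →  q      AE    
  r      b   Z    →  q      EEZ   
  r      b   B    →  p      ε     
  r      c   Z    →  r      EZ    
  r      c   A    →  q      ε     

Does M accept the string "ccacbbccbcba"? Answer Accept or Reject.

Accept

(p, ccacbbccbcba, Z)
  read c, top Z: go to r, push ABZ → (r, cacbbccbcba, ABZ)
  read c, top A: go to q, push ε → (q, acbbccbcba, BZ)
  read a, top B: go to q, push EB → (q, cbbccbcba, EBZ)
  read c, top E: go to r, push BE → (r, bbccbcba, BEBZ)
  read b, top B: go to p, push ε → (p, bccbcba, EBZ)
  read b, top E: go to r, push AE → (r, ccbcba, AEBZ)
  read c, top A: go to q, push ε → (q, cbcba, EBZ)
  read c, top E: go to r, push BE → (r, bcba, BEBZ)
  read b, top B: go to p, push ε → (p, cba, EBZ)
  read c, top E: go to r, push ε → (r, ba, BZ)
  read b, top B: go to p, push ε → (p, a, Z)
  read a, top Z: go to p, push ε → (p, ε, ε)
All input consumed and the stack is empty.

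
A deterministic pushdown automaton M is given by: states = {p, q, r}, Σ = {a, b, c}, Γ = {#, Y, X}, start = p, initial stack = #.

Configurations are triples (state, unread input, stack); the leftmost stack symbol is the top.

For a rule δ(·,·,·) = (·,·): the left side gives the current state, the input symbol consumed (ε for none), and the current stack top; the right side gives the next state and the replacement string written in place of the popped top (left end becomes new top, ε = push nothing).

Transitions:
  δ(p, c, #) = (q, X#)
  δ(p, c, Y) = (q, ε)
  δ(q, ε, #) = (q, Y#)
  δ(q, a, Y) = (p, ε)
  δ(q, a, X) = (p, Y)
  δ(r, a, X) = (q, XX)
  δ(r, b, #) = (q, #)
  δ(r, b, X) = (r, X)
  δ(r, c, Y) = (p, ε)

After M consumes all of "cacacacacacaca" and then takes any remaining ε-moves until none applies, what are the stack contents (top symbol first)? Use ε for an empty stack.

(p, cacacacacacaca, #)
  read c, top #: go to q, push X# → (q, acacacacacaca, X#)
  read a, top X: go to p, push Y → (p, cacacacacaca, Y#)
  read c, top Y: go to q, push ε → (q, acacacacaca, #)
  ε-move, top #: go to q, push Y# → (q, acacacacaca, Y#)
  read a, top Y: go to p, push ε → (p, cacacacaca, #)
  read c, top #: go to q, push X# → (q, acacacaca, X#)
  read a, top X: go to p, push Y → (p, cacacaca, Y#)
  read c, top Y: go to q, push ε → (q, acacaca, #)
  ε-move, top #: go to q, push Y# → (q, acacaca, Y#)
  read a, top Y: go to p, push ε → (p, cacaca, #)
  read c, top #: go to q, push X# → (q, acaca, X#)
  read a, top X: go to p, push Y → (p, caca, Y#)
  read c, top Y: go to q, push ε → (q, aca, #)
  ε-move, top #: go to q, push Y# → (q, aca, Y#)
  read a, top Y: go to p, push ε → (p, ca, #)
  read c, top #: go to q, push X# → (q, a, X#)
  read a, top X: go to p, push Y → (p, ε, Y#)
All input consumed in state p with stack Y#.

Y#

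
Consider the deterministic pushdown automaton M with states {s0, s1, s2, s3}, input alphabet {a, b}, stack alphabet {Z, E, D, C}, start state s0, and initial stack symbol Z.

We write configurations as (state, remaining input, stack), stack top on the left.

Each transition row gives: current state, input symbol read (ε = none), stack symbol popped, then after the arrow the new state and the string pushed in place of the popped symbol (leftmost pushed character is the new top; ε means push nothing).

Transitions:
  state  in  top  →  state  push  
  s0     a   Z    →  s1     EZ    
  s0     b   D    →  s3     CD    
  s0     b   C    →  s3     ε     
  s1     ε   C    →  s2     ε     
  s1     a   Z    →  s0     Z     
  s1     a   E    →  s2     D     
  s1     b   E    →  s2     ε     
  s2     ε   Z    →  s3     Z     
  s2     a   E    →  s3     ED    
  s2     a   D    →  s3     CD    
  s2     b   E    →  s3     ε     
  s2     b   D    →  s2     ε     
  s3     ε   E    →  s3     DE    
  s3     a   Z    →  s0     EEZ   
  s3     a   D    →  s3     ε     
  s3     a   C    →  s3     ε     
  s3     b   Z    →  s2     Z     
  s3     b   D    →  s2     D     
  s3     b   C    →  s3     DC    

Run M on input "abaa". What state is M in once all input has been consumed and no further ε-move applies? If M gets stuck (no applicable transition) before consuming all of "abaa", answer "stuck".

stuck

(s0, abaa, Z)
  read a, top Z: go to s1, push EZ → (s1, baa, EZ)
  read b, top E: go to s2, push ε → (s2, aa, Z)
  ε-move, top Z: go to s3, push Z → (s3, aa, Z)
  read a, top Z: go to s0, push EEZ → (s0, a, EEZ)
No transition for (s0, a, top E); M blocks with input a remaining.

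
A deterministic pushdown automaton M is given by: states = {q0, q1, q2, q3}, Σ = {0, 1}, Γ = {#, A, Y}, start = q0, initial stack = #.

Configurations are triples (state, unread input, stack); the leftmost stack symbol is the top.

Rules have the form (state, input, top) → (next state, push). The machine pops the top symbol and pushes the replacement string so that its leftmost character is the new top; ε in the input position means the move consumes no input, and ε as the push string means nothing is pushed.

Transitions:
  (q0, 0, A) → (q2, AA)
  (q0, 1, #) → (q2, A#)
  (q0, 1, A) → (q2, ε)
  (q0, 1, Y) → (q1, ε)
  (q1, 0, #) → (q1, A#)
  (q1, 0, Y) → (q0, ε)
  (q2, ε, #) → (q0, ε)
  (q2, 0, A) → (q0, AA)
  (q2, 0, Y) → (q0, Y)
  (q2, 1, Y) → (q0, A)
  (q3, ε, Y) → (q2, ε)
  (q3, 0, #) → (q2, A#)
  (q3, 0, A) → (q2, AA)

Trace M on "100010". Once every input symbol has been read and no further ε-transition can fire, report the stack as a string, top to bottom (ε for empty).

(q0, 100010, #) ⊢ (q2, 00010, A#) ⊢ (q0, 0010, AA#) ⊢ (q2, 010, AAA#) ⊢ (q0, 10, AAAA#) ⊢ (q2, 0, AAA#) ⊢ (q0, ε, AAAA#)
All input consumed in state q0 with stack AAAA#.

AAAA#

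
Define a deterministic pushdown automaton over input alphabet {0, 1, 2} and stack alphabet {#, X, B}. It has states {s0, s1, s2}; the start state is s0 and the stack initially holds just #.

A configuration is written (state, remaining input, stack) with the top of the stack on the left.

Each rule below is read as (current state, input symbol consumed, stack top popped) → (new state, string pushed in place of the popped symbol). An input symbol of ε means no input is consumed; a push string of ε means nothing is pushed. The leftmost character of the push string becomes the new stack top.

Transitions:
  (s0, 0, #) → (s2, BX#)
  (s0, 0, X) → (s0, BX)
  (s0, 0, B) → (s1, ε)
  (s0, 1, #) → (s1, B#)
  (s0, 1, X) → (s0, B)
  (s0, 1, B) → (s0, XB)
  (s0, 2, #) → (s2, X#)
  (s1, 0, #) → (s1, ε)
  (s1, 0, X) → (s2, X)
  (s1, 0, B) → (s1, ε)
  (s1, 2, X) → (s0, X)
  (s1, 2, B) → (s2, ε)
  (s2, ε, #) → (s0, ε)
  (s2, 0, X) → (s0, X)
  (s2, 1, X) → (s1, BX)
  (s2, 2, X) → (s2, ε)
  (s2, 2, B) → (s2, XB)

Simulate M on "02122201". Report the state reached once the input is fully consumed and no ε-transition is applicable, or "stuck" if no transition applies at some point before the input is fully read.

s0

(s0, 02122201, #) ⊢ (s2, 2122201, BX#) ⊢ (s2, 122201, XBX#) ⊢ (s1, 22201, BXBX#) ⊢ (s2, 2201, XBX#) ⊢ (s2, 201, BX#) ⊢ (s2, 01, XBX#) ⊢ (s0, 1, XBX#) ⊢ (s0, ε, BBX#)
All input consumed; M is in state s0.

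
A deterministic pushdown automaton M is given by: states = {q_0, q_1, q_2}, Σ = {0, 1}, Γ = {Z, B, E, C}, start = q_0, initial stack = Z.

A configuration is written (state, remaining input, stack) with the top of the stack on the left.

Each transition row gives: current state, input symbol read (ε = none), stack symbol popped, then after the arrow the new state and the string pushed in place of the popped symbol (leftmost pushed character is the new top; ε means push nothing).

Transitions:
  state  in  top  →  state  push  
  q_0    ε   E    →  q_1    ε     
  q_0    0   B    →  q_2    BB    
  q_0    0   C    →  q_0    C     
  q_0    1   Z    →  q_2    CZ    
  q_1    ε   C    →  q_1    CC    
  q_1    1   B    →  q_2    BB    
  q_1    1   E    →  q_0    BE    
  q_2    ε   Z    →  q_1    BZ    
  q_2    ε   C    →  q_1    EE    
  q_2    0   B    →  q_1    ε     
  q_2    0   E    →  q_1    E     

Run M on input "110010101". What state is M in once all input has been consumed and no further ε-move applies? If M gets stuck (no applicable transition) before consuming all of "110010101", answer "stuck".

q_2

(q_0, 110010101, Z)
  read 1, top Z: go to q_2, push CZ → (q_2, 10010101, CZ)
  ε-move, top C: go to q_1, push EE → (q_1, 10010101, EEZ)
  read 1, top E: go to q_0, push BE → (q_0, 0010101, BEEZ)
  read 0, top B: go to q_2, push BB → (q_2, 010101, BBEEZ)
  read 0, top B: go to q_1, push ε → (q_1, 10101, BEEZ)
  read 1, top B: go to q_2, push BB → (q_2, 0101, BBEEZ)
  read 0, top B: go to q_1, push ε → (q_1, 101, BEEZ)
  read 1, top B: go to q_2, push BB → (q_2, 01, BBEEZ)
  read 0, top B: go to q_1, push ε → (q_1, 1, BEEZ)
  read 1, top B: go to q_2, push BB → (q_2, ε, BBEEZ)
All input consumed; M is in state q_2.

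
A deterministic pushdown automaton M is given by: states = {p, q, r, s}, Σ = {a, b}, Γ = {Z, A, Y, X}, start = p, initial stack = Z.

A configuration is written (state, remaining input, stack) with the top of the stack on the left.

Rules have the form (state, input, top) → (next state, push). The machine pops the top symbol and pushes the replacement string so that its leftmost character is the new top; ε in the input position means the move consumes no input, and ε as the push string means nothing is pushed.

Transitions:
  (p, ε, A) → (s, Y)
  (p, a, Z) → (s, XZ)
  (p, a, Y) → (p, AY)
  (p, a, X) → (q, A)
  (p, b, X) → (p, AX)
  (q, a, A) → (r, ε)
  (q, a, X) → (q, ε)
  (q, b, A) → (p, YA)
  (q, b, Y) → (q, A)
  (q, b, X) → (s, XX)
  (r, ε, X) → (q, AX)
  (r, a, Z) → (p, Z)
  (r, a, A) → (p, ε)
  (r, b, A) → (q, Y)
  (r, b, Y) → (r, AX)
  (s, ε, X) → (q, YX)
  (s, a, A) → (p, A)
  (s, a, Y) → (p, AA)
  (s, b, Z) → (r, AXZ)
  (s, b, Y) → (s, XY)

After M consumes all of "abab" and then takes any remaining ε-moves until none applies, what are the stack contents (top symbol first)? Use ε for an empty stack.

YAXZ

(p, abab, Z) ⊢ (s, bab, XZ) ⊢ (q, bab, YXZ) ⊢ (q, ab, AXZ) ⊢ (r, b, XZ) ⊢ (q, b, AXZ) ⊢ (p, ε, YAXZ)
All input consumed in state p with stack YAXZ.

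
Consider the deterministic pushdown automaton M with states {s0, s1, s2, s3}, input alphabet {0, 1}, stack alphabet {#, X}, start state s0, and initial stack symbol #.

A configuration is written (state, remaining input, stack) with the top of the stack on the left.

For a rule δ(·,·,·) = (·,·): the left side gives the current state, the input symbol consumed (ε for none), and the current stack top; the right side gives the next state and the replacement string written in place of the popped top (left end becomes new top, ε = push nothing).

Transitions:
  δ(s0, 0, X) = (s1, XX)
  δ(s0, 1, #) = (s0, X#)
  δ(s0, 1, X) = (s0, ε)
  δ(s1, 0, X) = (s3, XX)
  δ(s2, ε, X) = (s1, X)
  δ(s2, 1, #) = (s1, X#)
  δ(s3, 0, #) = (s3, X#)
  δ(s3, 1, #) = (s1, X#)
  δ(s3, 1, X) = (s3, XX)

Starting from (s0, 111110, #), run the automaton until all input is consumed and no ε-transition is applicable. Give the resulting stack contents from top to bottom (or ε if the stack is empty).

(s0, 111110, #) ⊢ (s0, 11110, X#) ⊢ (s0, 1110, #) ⊢ (s0, 110, X#) ⊢ (s0, 10, #) ⊢ (s0, 0, X#) ⊢ (s1, ε, XX#)
All input consumed in state s1 with stack XX#.

XX#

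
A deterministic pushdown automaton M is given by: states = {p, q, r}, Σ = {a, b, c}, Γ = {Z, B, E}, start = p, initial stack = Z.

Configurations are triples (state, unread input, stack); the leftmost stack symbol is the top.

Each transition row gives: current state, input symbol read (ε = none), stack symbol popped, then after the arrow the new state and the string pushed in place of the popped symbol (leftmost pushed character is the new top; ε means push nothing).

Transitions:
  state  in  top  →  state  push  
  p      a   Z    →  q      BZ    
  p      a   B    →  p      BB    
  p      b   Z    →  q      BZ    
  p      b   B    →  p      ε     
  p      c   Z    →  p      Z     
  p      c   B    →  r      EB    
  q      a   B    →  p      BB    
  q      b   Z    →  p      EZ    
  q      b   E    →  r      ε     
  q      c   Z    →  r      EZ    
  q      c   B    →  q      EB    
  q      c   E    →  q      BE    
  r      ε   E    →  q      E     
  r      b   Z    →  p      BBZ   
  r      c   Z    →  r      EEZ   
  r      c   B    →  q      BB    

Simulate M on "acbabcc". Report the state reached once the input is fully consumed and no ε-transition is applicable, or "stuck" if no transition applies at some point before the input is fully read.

(p, acbabcc, Z) ⊢ (q, cbabcc, BZ) ⊢ (q, babcc, EBZ) ⊢ (r, abcc, BZ)
No transition for (r, a, top B); M blocks with input abcc remaining.

stuck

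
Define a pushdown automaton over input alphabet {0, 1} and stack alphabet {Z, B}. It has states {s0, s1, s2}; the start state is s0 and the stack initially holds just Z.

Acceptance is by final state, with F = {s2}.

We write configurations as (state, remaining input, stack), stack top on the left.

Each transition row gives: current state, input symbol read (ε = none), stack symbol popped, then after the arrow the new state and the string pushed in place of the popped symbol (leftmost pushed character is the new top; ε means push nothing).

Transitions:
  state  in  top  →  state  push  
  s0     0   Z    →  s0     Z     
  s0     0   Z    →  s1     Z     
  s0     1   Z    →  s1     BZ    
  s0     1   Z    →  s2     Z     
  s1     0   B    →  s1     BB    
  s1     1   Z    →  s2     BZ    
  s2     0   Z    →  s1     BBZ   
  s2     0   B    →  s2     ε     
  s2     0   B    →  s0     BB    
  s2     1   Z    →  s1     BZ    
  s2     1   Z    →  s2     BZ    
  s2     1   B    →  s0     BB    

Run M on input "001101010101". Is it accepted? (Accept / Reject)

Accept

One accepting computation: (s0, 001101010101, Z) ⊢ (s0, 01101010101, Z) ⊢ (s0, 1101010101, Z) ⊢ (s2, 101010101, Z) ⊢ (s2, 01010101, BZ) ⊢ (s2, 1010101, Z) ⊢ (s2, 010101, BZ) ⊢ (s2, 10101, Z) ⊢ (s2, 0101, BZ) ⊢ (s2, 101, Z) ⊢ (s2, 01, BZ) ⊢ (s2, 1, Z) ⊢ (s2, ε, BZ)
All input consumed and state s2 ∈ F.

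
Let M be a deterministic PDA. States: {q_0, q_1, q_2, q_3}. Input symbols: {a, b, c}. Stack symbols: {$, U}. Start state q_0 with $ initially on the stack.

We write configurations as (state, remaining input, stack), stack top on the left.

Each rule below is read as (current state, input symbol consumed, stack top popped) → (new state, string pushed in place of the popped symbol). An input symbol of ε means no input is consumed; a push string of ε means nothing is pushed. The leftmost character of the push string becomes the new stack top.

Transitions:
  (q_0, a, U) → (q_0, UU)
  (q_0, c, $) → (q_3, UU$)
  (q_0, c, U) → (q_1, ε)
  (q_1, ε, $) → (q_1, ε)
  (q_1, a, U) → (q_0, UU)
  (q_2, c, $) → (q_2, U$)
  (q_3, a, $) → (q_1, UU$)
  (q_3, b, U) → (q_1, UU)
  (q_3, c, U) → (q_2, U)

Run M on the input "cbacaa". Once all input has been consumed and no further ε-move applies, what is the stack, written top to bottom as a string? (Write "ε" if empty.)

(q_0, cbacaa, $)
  read c, top $: go to q_3, push UU$ → (q_3, bacaa, UU$)
  read b, top U: go to q_1, push UU → (q_1, acaa, UUU$)
  read a, top U: go to q_0, push UU → (q_0, caa, UUUU$)
  read c, top U: go to q_1, push ε → (q_1, aa, UUU$)
  read a, top U: go to q_0, push UU → (q_0, a, UUUU$)
  read a, top U: go to q_0, push UU → (q_0, ε, UUUUU$)
All input consumed in state q_0 with stack UUUUU$.

UUUUU$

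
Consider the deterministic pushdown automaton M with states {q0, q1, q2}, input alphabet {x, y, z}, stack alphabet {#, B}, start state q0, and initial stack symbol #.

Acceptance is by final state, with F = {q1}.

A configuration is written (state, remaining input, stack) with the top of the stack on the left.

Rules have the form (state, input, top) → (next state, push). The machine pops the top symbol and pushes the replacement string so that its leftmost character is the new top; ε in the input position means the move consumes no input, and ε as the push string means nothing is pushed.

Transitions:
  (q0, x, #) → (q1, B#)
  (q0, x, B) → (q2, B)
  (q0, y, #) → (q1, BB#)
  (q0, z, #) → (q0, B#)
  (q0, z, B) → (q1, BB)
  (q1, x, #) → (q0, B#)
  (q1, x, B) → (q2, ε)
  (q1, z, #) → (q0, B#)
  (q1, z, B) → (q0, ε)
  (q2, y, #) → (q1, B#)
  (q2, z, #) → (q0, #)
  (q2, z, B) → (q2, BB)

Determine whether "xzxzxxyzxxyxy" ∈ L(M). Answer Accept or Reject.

(q0, xzxzxxyzxxyxy, #) ⊢ (q1, zxzxxyzxxyxy, B#) ⊢ (q0, xzxxyzxxyxy, #) ⊢ (q1, zxxyzxxyxy, B#) ⊢ (q0, xxyzxxyxy, #) ⊢ (q1, xyzxxyxy, B#) ⊢ (q2, yzxxyxy, #) ⊢ (q1, zxxyxy, B#) ⊢ (q0, xxyxy, #) ⊢ (q1, xyxy, B#) ⊢ (q2, yxy, #) ⊢ (q1, xy, B#) ⊢ (q2, y, #) ⊢ (q1, ε, B#)
All input consumed; state q1 ∈ F.

Accept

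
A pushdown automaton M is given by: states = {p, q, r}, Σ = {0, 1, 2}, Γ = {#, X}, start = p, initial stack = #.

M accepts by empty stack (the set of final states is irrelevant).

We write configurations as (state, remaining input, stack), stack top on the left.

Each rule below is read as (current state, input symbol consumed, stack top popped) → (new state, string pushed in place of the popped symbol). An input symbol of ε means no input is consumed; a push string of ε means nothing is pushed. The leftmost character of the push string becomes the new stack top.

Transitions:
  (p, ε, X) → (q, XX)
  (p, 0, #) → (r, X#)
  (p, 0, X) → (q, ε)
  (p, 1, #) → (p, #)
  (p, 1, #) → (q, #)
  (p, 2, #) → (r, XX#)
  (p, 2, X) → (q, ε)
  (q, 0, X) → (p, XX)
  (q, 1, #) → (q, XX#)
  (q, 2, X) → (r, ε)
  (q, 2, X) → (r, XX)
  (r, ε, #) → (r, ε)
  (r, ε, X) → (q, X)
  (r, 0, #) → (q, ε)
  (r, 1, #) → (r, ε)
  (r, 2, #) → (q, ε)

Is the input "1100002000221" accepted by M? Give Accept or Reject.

Accept

One accepting computation: (p, 1100002000221, #) ⊢ (p, 100002000221, #) ⊢ (p, 00002000221, #) ⊢ (r, 0002000221, X#) ⊢ (q, 0002000221, X#) ⊢ (p, 002000221, XX#) ⊢ (q, 02000221, X#) ⊢ (p, 2000221, XX#) ⊢ (q, 000221, X#) ⊢ (p, 00221, XX#) ⊢ (q, 0221, X#) ⊢ (p, 221, XX#) ⊢ (q, 21, X#) ⊢ (r, 1, #) ⊢ (r, ε, ε)
All input consumed and the stack is empty.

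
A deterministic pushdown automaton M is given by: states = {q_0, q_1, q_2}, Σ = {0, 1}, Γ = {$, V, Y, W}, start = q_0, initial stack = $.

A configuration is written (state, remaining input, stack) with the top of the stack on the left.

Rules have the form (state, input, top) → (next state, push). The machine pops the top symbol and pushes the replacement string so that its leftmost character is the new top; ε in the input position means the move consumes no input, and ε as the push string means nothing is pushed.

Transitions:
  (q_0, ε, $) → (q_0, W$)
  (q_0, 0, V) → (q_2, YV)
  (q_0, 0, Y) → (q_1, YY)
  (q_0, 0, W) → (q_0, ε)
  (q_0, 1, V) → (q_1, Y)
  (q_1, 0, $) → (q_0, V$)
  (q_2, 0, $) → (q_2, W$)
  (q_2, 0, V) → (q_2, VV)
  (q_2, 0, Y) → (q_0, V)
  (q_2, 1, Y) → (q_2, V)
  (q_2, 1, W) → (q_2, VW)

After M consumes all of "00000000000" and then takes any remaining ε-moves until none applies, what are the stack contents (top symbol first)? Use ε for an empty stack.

(q_0, 00000000000, $)
  ε-move, top $: go to q_0, push W$ → (q_0, 00000000000, W$)
  read 0, top W: go to q_0, push ε → (q_0, 0000000000, $)
  ε-move, top $: go to q_0, push W$ → (q_0, 0000000000, W$)
  read 0, top W: go to q_0, push ε → (q_0, 000000000, $)
  ε-move, top $: go to q_0, push W$ → (q_0, 000000000, W$)
  read 0, top W: go to q_0, push ε → (q_0, 00000000, $)
  ε-move, top $: go to q_0, push W$ → (q_0, 00000000, W$)
  read 0, top W: go to q_0, push ε → (q_0, 0000000, $)
  ε-move, top $: go to q_0, push W$ → (q_0, 0000000, W$)
  read 0, top W: go to q_0, push ε → (q_0, 000000, $)
  ε-move, top $: go to q_0, push W$ → (q_0, 000000, W$)
  read 0, top W: go to q_0, push ε → (q_0, 00000, $)
  ε-move, top $: go to q_0, push W$ → (q_0, 00000, W$)
  read 0, top W: go to q_0, push ε → (q_0, 0000, $)
  ε-move, top $: go to q_0, push W$ → (q_0, 0000, W$)
  read 0, top W: go to q_0, push ε → (q_0, 000, $)
  ε-move, top $: go to q_0, push W$ → (q_0, 000, W$)
  read 0, top W: go to q_0, push ε → (q_0, 00, $)
  ε-move, top $: go to q_0, push W$ → (q_0, 00, W$)
  read 0, top W: go to q_0, push ε → (q_0, 0, $)
  ε-move, top $: go to q_0, push W$ → (q_0, 0, W$)
  read 0, top W: go to q_0, push ε → (q_0, ε, $)
  ε-move, top $: go to q_0, push W$ → (q_0, ε, W$)
All input consumed in state q_0 with stack W$.

W$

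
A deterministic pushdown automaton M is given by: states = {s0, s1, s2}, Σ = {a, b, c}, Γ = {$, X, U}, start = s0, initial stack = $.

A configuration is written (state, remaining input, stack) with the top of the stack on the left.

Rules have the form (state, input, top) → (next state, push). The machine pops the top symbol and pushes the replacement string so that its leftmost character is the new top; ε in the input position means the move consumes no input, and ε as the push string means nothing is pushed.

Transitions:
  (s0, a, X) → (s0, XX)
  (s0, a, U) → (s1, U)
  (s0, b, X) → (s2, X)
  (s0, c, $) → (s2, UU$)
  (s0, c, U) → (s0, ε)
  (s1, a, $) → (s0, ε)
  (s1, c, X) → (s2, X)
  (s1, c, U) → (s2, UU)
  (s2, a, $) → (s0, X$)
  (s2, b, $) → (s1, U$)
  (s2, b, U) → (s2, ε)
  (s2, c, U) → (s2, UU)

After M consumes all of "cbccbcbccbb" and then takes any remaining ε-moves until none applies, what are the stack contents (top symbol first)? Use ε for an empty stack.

UU$

(s0, cbccbcbccbb, $)
  read c, top $: go to s2, push UU$ → (s2, bccbcbccbb, UU$)
  read b, top U: go to s2, push ε → (s2, ccbcbccbb, U$)
  read c, top U: go to s2, push UU → (s2, cbcbccbb, UU$)
  read c, top U: go to s2, push UU → (s2, bcbccbb, UUU$)
  read b, top U: go to s2, push ε → (s2, cbccbb, UU$)
  read c, top U: go to s2, push UU → (s2, bccbb, UUU$)
  read b, top U: go to s2, push ε → (s2, ccbb, UU$)
  read c, top U: go to s2, push UU → (s2, cbb, UUU$)
  read c, top U: go to s2, push UU → (s2, bb, UUUU$)
  read b, top U: go to s2, push ε → (s2, b, UUU$)
  read b, top U: go to s2, push ε → (s2, ε, UU$)
All input consumed in state s2 with stack UU$.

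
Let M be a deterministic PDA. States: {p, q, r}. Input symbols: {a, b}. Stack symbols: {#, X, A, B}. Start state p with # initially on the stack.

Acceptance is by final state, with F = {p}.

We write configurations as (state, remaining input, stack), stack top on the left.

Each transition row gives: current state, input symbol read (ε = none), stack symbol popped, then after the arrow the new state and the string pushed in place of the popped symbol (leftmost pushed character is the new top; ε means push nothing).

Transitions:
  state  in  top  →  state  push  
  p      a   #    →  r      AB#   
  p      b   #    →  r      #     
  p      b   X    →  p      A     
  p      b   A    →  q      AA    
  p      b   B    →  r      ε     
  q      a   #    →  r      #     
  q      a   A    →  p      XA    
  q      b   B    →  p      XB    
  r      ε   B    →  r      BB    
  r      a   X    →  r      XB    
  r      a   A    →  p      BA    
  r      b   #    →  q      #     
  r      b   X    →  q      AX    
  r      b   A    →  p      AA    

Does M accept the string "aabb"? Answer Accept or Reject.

Accept

(p, aabb, #) ⊢ (r, abb, AB#) ⊢ (p, bb, BAB#) ⊢ (r, b, AB#) ⊢ (p, ε, AAB#)
All input consumed; state p ∈ F.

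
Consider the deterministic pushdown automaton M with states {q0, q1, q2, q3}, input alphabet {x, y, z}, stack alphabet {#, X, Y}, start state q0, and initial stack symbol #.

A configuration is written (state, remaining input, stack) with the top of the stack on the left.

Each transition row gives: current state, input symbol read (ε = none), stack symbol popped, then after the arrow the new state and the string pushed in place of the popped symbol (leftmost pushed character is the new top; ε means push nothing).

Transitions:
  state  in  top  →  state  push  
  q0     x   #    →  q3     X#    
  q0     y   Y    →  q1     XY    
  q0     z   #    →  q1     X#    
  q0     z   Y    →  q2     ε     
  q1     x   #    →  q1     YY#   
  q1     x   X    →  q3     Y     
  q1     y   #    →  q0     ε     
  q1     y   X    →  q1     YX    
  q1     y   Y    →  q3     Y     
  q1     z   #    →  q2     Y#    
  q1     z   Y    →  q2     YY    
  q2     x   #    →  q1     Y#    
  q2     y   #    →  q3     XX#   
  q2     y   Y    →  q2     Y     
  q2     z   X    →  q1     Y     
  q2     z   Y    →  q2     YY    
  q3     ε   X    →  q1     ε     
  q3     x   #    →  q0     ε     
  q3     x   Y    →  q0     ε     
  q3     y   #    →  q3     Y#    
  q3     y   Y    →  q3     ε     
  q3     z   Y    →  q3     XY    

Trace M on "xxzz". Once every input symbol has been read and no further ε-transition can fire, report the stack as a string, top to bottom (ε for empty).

(q0, xxzz, #) ⊢ (q3, xzz, X#) ⊢ (q1, xzz, #) ⊢ (q1, zz, YY#) ⊢ (q2, z, YYY#) ⊢ (q2, ε, YYYY#)
All input consumed in state q2 with stack YYYY#.

YYYY#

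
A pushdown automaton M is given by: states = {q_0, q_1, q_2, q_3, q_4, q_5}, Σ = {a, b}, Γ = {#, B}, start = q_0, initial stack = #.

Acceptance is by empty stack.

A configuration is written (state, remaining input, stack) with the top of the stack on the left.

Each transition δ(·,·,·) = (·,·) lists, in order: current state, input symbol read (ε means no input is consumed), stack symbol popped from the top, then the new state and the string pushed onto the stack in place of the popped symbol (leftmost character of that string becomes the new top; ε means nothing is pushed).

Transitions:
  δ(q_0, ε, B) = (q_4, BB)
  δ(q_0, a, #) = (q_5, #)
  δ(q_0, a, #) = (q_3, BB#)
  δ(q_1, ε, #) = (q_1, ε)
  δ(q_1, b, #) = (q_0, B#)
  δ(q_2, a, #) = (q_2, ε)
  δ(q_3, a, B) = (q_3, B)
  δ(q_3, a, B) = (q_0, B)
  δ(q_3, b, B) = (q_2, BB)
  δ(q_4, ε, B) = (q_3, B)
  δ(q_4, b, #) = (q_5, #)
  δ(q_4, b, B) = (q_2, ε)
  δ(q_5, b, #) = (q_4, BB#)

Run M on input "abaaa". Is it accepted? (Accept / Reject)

No computation consumes all input and empties the stack.

Reject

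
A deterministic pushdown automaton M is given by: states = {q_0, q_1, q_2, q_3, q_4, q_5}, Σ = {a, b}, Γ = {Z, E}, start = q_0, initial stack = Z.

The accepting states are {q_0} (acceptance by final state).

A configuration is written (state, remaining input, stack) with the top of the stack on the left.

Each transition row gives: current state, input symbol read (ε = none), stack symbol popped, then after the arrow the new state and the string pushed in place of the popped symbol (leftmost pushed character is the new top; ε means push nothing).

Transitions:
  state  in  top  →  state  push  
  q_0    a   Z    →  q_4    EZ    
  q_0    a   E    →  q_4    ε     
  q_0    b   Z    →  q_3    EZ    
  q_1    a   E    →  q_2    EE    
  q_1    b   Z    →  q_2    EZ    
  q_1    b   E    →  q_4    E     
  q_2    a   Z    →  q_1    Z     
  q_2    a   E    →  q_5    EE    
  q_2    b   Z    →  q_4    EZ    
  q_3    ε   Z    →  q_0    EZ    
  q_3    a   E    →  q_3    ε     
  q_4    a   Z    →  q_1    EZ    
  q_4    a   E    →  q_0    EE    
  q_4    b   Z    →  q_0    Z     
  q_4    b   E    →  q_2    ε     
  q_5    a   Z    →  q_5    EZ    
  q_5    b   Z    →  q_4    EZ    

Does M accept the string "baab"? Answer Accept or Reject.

Accept

(q_0, baab, Z)
  read b, top Z: go to q_3, push EZ → (q_3, aab, EZ)
  read a, top E: go to q_3, push ε → (q_3, ab, Z)
  ε-move, top Z: go to q_0, push EZ → (q_0, ab, EZ)
  read a, top E: go to q_4, push ε → (q_4, b, Z)
  read b, top Z: go to q_0, push Z → (q_0, ε, Z)
All input consumed; state q_0 ∈ F.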